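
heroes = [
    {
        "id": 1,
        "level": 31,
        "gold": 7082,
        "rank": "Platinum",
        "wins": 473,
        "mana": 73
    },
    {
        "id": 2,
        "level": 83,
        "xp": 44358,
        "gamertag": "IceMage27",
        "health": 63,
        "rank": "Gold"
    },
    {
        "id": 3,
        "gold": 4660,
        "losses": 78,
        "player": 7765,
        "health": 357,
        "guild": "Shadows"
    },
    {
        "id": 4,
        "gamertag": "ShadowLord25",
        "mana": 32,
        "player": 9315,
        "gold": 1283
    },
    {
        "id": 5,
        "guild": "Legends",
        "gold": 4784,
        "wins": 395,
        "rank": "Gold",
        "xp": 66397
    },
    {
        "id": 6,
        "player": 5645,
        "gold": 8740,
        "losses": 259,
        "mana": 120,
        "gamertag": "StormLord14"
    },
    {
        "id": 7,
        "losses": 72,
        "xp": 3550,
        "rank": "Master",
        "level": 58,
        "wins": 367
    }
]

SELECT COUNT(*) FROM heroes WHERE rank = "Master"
1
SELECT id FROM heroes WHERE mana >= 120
[6]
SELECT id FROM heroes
[1, 2, 3, 4, 5, 6, 7]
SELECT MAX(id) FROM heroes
7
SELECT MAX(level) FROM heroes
83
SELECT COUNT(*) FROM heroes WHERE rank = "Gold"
2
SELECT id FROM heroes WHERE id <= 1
[1]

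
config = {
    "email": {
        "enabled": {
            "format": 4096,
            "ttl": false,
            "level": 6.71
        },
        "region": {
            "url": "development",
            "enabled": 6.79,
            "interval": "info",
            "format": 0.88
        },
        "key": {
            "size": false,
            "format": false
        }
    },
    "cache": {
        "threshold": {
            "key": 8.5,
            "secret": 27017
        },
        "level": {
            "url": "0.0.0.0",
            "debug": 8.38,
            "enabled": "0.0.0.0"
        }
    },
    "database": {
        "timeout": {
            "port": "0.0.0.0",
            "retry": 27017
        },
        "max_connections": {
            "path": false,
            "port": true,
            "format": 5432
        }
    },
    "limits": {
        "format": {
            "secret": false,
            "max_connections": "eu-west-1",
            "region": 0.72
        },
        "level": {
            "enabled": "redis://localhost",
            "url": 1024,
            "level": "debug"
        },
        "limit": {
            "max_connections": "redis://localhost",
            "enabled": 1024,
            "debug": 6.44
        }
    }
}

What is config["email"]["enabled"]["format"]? 4096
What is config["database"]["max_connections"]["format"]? 5432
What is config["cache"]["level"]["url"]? "0.0.0.0"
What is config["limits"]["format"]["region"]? 0.72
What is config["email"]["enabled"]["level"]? 6.71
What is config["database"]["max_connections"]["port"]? True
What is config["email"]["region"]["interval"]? "info"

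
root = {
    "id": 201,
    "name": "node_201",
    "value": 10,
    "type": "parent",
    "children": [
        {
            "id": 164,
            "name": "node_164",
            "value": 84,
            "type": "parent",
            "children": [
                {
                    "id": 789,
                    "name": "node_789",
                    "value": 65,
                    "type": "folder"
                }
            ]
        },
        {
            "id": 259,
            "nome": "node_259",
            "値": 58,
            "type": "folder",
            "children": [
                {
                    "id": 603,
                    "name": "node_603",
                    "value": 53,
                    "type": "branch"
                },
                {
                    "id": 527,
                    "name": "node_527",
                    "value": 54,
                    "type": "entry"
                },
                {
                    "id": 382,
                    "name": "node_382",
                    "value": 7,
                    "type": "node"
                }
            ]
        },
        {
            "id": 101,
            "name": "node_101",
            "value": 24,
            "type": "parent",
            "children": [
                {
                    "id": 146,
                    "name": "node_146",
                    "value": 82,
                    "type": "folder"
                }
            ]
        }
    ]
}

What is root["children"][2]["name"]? "node_101"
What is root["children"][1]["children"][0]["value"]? 53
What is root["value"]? 10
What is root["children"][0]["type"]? "parent"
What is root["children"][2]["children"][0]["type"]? "folder"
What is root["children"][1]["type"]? "folder"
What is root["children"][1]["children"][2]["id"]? 382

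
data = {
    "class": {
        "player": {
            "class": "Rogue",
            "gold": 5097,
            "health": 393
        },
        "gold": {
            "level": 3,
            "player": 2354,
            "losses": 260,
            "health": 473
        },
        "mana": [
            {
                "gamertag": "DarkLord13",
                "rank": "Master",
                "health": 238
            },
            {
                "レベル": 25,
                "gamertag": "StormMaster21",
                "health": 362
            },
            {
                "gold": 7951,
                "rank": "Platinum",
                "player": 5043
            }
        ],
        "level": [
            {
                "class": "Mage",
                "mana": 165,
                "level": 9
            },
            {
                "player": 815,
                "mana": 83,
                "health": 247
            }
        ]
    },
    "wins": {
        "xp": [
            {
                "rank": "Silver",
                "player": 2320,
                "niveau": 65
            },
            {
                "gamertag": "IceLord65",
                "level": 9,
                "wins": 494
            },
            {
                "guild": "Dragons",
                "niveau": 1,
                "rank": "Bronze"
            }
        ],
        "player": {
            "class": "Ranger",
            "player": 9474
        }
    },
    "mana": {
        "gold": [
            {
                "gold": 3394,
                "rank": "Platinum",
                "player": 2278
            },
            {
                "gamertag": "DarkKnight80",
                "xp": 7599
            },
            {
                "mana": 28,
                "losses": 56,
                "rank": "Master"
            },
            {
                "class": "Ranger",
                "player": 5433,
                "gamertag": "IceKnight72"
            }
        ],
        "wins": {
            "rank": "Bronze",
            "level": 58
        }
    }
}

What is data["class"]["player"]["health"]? 393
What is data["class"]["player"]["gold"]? 5097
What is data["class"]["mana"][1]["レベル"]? 25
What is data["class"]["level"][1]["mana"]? 83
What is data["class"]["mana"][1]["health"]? 362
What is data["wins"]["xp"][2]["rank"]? "Bronze"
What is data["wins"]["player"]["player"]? 9474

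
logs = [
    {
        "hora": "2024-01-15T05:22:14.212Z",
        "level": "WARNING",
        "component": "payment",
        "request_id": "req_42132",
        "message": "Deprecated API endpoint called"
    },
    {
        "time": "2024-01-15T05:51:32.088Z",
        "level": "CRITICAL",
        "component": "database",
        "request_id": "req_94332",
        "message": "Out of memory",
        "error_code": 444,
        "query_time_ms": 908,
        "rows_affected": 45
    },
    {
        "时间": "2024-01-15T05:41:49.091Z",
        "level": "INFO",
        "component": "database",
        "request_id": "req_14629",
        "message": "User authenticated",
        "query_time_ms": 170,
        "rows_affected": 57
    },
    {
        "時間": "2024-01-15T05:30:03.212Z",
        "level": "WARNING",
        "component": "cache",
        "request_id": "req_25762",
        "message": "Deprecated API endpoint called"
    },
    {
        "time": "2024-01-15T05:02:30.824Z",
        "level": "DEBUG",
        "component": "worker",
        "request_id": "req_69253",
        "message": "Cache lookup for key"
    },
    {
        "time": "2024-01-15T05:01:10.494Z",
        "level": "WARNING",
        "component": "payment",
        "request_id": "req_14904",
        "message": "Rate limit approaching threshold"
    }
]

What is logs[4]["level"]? "DEBUG"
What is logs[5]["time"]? "2024-01-15T05:01:10.494Z"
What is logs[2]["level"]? "INFO"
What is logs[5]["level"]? "WARNING"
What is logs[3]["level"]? "WARNING"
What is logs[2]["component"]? "database"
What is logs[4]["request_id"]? "req_69253"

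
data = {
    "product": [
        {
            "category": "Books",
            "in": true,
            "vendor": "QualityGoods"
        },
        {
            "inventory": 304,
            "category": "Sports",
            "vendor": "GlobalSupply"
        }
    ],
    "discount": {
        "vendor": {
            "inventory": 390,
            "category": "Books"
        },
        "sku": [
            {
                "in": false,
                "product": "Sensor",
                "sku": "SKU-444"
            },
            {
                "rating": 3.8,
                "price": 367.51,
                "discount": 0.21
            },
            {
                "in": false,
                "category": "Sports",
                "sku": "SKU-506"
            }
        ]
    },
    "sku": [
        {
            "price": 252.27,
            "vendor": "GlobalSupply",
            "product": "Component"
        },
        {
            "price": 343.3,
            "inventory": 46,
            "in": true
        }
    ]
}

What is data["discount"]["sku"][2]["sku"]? "SKU-506"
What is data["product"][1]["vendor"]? "GlobalSupply"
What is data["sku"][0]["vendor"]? "GlobalSupply"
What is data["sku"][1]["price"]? 343.3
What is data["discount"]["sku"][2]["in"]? False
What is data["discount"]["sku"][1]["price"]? 367.51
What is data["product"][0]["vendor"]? "QualityGoods"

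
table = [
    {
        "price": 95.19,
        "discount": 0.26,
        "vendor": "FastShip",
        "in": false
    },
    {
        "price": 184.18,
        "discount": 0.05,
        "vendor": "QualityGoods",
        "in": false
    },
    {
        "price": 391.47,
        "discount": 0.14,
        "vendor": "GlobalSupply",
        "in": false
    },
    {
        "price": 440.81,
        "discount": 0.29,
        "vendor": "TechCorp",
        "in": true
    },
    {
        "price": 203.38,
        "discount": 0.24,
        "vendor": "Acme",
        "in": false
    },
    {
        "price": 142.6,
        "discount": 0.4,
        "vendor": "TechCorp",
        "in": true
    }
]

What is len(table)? 6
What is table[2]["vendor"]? "GlobalSupply"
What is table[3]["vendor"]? "TechCorp"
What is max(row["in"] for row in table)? True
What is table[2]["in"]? False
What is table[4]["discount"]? 0.24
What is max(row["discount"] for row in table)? 0.4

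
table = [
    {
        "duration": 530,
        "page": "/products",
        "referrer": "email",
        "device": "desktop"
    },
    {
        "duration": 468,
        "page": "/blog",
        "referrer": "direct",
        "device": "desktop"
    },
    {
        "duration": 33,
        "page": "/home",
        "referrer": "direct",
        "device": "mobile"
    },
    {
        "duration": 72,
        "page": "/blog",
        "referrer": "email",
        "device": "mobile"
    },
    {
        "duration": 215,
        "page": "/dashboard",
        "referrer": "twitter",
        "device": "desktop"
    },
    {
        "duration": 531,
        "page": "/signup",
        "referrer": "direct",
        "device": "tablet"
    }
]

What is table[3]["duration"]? 72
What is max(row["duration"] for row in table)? 531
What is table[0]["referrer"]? "email"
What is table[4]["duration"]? 215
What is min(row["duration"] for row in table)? 33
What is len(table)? 6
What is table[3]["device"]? "mobile"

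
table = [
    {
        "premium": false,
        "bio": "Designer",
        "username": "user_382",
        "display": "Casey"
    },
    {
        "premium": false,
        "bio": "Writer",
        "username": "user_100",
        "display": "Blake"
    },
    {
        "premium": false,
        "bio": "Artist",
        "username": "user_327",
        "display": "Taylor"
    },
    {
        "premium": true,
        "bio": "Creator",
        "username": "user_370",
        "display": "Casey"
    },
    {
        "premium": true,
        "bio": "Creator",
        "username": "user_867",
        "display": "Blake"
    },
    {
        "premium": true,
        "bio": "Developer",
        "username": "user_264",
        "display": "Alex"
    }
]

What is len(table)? 6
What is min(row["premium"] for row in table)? False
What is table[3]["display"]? "Casey"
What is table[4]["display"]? "Blake"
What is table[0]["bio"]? "Designer"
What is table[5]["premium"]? True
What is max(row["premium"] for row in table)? True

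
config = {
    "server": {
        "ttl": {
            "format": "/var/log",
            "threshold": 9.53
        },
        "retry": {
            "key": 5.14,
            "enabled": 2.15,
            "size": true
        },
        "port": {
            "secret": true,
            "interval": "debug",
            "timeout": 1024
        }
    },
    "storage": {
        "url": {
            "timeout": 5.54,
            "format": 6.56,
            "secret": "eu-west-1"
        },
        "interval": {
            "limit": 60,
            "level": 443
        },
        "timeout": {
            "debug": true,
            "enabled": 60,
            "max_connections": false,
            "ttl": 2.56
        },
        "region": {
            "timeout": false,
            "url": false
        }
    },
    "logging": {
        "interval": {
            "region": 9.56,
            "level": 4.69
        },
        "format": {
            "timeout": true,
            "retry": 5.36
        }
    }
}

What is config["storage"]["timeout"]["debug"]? True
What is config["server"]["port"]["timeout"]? 1024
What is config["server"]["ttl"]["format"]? "/var/log"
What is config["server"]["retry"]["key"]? 5.14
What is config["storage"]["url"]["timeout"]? 5.54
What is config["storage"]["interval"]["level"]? 443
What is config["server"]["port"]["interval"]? "debug"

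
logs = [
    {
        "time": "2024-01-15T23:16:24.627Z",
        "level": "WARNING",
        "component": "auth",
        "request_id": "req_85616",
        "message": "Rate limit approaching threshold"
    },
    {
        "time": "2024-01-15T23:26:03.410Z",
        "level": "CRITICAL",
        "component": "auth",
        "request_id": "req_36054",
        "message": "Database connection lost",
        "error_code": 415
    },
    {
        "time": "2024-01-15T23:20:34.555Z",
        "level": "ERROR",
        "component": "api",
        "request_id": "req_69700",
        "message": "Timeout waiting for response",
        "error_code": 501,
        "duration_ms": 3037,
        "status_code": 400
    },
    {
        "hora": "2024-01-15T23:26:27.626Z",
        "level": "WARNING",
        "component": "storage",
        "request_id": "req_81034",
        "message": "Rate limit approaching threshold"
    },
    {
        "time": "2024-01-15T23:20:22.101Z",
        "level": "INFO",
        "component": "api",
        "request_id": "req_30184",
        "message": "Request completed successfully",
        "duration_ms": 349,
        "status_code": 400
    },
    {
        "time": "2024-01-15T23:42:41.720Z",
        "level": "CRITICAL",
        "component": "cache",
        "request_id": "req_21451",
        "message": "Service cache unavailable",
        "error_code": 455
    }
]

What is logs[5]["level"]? "CRITICAL"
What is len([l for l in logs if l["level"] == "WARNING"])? 2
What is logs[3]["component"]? "storage"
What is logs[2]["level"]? "ERROR"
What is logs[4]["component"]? "api"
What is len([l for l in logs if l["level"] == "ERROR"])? 1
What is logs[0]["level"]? "WARNING"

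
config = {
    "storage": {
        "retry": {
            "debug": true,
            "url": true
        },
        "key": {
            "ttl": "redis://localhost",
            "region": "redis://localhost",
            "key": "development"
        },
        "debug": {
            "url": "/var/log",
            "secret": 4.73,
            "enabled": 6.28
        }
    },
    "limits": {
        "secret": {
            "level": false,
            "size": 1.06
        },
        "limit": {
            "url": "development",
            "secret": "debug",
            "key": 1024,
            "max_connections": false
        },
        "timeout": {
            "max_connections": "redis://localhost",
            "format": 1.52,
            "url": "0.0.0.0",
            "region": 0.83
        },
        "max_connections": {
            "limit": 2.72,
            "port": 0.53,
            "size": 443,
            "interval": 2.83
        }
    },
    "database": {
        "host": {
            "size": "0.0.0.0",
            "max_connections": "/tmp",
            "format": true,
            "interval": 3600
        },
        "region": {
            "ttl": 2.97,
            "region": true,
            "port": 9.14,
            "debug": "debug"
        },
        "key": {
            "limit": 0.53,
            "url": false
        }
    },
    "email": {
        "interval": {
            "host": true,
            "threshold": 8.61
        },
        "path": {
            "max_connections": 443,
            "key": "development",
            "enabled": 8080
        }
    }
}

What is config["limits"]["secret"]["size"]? 1.06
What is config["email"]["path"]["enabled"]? 8080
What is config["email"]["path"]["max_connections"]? 443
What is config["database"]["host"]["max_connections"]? "/tmp"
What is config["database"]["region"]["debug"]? "debug"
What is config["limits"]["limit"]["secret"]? "debug"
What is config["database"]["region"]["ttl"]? 2.97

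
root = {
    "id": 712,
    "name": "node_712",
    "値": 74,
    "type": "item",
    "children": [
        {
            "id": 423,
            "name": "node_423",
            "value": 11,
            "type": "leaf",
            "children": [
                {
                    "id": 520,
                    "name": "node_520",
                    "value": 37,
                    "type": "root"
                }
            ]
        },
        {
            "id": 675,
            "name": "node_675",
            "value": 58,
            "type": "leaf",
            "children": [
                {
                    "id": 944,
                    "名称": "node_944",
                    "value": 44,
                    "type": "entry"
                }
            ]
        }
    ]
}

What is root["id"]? 712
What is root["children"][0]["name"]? "node_423"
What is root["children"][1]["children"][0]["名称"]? "node_944"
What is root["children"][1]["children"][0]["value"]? 44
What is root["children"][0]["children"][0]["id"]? 520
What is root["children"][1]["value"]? 58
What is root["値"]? 74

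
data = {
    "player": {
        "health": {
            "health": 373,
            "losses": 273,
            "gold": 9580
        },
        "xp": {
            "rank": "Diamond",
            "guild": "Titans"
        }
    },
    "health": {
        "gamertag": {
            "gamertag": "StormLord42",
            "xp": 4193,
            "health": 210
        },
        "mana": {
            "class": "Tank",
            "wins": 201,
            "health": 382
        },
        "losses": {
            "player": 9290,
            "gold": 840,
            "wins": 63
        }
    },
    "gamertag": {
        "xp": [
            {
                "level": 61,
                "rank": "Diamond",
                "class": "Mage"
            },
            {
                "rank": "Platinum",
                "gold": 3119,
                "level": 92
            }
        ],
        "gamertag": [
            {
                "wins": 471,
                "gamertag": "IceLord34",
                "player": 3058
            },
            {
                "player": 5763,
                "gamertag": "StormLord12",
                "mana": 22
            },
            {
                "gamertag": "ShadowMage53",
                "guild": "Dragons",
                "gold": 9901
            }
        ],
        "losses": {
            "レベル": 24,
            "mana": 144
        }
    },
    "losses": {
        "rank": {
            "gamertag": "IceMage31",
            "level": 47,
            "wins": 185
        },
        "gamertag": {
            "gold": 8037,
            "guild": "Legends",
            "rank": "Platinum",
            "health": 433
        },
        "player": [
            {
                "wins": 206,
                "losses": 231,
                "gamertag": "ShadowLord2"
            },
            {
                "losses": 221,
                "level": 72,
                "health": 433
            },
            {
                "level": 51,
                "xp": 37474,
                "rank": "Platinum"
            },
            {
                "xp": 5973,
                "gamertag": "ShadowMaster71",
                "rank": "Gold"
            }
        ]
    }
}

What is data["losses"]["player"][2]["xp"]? 37474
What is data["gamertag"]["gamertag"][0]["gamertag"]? "IceLord34"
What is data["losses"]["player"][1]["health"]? 433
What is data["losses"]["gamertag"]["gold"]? 8037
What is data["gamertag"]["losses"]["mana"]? 144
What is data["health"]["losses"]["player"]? 9290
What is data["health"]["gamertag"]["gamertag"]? "StormLord42"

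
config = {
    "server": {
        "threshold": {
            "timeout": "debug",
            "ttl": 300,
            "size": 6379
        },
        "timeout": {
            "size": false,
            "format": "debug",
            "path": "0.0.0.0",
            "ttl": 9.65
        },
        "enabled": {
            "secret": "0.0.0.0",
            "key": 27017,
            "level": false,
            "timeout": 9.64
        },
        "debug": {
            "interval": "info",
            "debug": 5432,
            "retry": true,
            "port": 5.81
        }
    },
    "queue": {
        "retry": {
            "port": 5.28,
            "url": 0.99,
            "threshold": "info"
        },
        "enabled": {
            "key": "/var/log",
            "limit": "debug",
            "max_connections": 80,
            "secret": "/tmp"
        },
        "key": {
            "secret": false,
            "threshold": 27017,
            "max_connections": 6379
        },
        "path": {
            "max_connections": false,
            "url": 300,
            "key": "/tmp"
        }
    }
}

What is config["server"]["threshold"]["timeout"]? "debug"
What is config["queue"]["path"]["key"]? "/tmp"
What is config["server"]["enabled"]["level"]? False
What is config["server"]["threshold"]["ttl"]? 300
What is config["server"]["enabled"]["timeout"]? 9.64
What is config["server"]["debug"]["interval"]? "info"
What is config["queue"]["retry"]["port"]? 5.28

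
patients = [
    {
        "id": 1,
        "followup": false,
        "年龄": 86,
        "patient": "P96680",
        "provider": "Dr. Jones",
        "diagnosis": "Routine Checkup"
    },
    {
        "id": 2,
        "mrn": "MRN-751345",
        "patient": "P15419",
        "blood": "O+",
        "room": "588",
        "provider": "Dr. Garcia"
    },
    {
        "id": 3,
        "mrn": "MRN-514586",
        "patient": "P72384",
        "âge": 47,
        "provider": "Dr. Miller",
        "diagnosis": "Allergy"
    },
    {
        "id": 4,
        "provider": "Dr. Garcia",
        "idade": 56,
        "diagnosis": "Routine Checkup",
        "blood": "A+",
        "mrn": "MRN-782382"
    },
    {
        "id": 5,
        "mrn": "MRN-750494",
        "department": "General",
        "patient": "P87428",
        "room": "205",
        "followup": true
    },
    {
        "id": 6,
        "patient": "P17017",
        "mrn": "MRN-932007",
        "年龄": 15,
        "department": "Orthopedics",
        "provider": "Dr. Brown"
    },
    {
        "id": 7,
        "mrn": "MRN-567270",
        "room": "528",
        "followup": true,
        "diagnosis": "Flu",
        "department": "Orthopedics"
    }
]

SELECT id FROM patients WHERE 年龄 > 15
[1]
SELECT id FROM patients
[1, 2, 3, 4, 5, 6, 7]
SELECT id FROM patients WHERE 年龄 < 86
[6]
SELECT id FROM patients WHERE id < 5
[1, 2, 3, 4]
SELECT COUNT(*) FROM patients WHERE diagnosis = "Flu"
1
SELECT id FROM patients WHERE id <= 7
[1, 2, 3, 4, 5, 6, 7]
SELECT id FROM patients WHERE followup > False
[5, 7]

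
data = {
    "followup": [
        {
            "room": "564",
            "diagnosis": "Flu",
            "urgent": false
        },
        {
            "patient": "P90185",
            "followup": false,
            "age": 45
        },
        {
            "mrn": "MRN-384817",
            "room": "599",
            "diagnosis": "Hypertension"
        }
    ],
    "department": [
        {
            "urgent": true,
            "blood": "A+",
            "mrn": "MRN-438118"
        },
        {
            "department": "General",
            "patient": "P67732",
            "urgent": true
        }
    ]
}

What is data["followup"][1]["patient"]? "P90185"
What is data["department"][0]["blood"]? "A+"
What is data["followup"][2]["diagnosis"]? "Hypertension"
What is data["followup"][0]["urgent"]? False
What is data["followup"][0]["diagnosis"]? "Flu"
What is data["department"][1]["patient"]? "P67732"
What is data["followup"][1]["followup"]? False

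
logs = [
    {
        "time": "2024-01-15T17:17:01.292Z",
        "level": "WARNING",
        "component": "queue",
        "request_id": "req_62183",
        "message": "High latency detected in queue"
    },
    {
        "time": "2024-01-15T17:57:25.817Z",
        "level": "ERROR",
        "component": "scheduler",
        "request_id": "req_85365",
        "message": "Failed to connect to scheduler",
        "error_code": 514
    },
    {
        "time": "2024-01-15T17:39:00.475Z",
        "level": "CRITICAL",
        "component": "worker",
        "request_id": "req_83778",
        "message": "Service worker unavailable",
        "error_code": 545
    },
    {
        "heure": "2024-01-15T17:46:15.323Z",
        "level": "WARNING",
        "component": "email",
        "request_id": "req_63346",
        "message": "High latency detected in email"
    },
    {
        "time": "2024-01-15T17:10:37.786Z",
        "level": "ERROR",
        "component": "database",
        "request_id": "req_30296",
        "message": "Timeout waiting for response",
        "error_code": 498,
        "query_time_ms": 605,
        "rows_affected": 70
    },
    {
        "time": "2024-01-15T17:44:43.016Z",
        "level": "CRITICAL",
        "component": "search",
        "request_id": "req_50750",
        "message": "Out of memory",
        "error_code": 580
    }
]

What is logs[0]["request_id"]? "req_62183"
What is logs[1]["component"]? "scheduler"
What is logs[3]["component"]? "email"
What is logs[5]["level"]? "CRITICAL"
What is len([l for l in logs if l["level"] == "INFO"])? 0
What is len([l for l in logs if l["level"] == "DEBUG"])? 0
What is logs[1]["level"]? "ERROR"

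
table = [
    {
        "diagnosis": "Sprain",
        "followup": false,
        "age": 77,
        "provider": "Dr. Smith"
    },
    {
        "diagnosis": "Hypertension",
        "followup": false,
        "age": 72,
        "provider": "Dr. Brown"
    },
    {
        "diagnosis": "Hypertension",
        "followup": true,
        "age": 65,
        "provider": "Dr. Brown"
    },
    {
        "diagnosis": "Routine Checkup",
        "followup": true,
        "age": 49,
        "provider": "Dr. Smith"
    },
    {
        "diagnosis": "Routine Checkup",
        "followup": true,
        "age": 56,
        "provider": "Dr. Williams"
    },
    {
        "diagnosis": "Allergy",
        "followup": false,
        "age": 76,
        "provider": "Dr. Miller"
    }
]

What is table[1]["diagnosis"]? "Hypertension"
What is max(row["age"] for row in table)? 77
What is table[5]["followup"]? False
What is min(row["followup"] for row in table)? False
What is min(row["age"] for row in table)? 49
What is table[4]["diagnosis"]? "Routine Checkup"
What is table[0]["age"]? 77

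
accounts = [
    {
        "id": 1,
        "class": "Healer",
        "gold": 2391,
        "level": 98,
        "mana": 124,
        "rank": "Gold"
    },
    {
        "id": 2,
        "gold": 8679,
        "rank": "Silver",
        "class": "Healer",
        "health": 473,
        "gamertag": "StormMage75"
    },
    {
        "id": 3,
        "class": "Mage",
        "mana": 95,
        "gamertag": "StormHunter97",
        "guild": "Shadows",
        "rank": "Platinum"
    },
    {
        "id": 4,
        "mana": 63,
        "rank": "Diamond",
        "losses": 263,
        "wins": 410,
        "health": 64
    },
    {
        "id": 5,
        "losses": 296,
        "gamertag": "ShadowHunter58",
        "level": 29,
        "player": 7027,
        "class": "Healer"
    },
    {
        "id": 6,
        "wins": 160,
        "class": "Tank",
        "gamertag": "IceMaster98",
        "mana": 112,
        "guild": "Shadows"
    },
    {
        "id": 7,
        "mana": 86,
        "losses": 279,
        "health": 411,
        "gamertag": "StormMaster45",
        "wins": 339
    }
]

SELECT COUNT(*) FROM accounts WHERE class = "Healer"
3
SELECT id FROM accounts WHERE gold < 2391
[]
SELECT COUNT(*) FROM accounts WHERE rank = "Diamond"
1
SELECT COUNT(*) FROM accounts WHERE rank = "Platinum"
1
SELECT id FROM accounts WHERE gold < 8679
[1]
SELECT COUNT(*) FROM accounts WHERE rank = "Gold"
1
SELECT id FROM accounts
[1, 2, 3, 4, 5, 6, 7]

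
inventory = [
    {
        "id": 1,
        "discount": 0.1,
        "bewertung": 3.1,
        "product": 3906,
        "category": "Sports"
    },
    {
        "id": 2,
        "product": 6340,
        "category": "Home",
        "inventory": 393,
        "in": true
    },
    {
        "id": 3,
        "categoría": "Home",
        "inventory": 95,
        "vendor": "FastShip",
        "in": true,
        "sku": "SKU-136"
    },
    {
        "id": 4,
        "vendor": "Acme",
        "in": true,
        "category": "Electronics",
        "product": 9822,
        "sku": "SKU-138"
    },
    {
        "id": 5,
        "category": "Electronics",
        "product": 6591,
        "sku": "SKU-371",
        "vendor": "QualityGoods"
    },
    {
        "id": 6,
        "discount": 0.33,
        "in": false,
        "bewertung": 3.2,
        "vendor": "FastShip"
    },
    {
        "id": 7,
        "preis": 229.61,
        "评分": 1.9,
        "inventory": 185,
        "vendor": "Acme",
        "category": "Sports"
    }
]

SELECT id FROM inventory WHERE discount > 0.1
[6]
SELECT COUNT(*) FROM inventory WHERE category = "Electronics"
2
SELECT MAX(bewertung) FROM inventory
3.2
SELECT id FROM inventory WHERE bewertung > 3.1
[6]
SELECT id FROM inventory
[1, 2, 3, 4, 5, 6, 7]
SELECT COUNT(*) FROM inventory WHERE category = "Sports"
2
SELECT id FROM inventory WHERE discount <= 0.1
[1]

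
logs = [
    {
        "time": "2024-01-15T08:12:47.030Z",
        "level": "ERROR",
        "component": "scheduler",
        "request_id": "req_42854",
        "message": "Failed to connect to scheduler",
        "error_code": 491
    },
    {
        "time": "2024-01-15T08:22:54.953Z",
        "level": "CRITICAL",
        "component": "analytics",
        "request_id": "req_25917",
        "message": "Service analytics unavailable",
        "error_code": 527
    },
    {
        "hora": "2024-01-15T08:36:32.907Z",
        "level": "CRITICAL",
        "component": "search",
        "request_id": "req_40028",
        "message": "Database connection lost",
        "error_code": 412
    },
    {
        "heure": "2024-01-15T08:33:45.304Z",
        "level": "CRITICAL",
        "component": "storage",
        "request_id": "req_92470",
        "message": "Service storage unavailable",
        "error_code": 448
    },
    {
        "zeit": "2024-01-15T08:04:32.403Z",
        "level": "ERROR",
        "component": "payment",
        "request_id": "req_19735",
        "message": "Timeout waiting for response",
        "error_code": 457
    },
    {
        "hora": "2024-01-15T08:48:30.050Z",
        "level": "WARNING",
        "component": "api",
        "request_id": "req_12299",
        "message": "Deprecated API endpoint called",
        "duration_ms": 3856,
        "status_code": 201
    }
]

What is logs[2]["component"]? "search"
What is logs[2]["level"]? "CRITICAL"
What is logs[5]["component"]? "api"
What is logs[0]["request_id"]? "req_42854"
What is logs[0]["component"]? "scheduler"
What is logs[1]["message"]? "Service analytics unavailable"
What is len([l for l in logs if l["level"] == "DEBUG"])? 0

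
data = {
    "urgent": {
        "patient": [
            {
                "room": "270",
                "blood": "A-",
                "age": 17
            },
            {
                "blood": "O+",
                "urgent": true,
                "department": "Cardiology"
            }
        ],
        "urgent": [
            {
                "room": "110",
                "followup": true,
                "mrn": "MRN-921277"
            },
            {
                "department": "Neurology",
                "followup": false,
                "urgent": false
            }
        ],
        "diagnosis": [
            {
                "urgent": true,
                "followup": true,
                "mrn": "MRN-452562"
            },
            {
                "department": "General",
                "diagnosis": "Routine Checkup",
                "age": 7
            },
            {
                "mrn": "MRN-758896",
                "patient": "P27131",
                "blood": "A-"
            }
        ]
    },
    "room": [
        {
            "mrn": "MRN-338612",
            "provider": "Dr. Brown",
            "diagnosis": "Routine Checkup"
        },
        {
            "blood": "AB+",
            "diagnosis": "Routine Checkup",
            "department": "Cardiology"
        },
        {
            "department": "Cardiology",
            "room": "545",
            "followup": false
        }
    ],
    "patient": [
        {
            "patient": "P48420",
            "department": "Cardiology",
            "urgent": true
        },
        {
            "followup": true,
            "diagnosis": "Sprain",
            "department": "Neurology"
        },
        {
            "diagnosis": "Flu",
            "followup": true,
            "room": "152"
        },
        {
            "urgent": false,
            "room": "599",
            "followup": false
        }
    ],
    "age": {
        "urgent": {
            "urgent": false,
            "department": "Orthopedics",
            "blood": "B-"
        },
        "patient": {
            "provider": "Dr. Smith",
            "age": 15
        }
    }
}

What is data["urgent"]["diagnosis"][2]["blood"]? "A-"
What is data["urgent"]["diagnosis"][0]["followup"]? True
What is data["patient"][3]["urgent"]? False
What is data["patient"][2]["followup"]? True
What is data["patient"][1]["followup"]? True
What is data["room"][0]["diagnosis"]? "Routine Checkup"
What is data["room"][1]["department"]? "Cardiology"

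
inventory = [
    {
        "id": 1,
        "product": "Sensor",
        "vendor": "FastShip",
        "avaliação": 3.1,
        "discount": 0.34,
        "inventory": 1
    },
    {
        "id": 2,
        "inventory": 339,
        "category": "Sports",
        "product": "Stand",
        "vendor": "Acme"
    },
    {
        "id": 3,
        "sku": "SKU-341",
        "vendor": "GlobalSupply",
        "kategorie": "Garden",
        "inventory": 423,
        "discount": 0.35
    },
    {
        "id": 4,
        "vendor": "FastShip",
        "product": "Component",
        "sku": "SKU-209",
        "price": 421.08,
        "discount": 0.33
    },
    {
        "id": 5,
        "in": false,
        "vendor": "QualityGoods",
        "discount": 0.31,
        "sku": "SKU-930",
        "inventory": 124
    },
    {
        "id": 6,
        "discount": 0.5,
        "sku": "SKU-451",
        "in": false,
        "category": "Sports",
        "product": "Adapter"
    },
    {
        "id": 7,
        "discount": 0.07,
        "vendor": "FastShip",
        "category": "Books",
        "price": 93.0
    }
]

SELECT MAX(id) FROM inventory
7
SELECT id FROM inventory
[1, 2, 3, 4, 5, 6, 7]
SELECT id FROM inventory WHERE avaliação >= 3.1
[1]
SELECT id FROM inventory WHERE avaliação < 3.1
[]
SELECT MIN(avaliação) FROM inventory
3.1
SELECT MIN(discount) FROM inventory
0.07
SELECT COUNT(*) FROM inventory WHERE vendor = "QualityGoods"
1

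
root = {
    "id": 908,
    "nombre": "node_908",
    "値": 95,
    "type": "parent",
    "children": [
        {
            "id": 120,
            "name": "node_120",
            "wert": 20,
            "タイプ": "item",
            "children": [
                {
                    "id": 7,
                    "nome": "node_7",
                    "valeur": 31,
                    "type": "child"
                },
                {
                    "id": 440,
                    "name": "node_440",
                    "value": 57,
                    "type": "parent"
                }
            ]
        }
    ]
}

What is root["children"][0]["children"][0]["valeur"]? 31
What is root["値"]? 95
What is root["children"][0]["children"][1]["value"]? 57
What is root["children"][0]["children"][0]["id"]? 7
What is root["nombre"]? "node_908"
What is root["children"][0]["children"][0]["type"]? "child"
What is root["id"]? 908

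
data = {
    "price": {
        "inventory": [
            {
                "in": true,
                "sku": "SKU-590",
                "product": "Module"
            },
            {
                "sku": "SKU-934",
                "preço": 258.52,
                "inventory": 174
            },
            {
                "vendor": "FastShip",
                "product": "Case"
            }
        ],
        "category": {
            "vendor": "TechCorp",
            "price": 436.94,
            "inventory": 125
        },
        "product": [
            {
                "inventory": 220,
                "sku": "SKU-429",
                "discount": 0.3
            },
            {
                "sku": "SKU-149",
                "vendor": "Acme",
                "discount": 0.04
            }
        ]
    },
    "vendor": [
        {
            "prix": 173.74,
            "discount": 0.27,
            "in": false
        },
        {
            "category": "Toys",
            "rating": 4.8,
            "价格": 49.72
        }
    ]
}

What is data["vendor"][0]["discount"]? 0.27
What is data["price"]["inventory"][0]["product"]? "Module"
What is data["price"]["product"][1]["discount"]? 0.04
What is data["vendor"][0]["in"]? False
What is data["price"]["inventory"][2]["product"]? "Case"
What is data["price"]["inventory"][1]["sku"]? "SKU-934"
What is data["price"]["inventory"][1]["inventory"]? 174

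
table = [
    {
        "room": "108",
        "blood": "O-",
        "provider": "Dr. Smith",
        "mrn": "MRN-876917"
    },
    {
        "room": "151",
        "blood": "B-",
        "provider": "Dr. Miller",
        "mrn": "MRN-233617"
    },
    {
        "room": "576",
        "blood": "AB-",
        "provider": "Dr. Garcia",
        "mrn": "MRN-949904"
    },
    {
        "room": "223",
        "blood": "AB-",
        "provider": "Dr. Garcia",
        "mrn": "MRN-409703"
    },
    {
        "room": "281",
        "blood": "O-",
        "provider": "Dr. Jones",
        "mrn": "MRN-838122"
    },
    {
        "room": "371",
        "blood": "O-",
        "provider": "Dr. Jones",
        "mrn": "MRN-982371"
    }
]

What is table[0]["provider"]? "Dr. Smith"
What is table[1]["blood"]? "B-"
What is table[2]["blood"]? "AB-"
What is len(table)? 6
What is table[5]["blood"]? "O-"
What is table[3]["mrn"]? "MRN-409703"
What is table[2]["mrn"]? "MRN-949904"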